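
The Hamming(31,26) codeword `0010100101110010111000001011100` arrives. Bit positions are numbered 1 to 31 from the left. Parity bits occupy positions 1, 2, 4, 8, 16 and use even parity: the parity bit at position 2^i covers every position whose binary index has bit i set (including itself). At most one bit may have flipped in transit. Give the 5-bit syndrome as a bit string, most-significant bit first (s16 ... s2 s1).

s1: b1⊕b3⊕b5⊕b7⊕b9⊕b11⊕b13⊕b15⊕b17⊕b19⊕b21⊕b23⊕b25⊕b27⊕b29⊕b31 = 0⊕1⊕1⊕0⊕0⊕1⊕0⊕1⊕1⊕1⊕0⊕0⊕1⊕1⊕1⊕0 = 1
s2: b2⊕b3⊕b6⊕b7⊕b10⊕b11⊕b14⊕b15⊕b18⊕b19⊕b22⊕b23⊕b26⊕b27⊕b30⊕b31 = 0⊕1⊕0⊕0⊕1⊕1⊕0⊕1⊕1⊕1⊕0⊕0⊕0⊕1⊕0⊕0 = 1
s4: b4⊕b5⊕b6⊕b7⊕b12⊕b13⊕b14⊕b15⊕b20⊕b21⊕b22⊕b23⊕b28⊕b29⊕b30⊕b31 = 0⊕1⊕0⊕0⊕1⊕0⊕0⊕1⊕0⊕0⊕0⊕0⊕1⊕1⊕0⊕0 = 1
s8: b8⊕b9⊕b10⊕b11⊕b12⊕b13⊕b14⊕b15⊕b24⊕b25⊕b26⊕b27⊕b28⊕b29⊕b30⊕b31 = 1⊕0⊕1⊕1⊕1⊕0⊕0⊕1⊕0⊕1⊕0⊕1⊕1⊕1⊕0⊕0 = 1
s16: b16⊕b17⊕b18⊕b19⊕b20⊕b21⊕b22⊕b23⊕b24⊕b25⊕b26⊕b27⊕b28⊕b29⊕b30⊕b31 = 0⊕1⊕1⊕1⊕0⊕0⊕0⊕0⊕0⊕1⊕0⊕1⊕1⊕1⊕0⊕0 = 1
Syndrome (s16...s1) = 11111 → position 31.

11111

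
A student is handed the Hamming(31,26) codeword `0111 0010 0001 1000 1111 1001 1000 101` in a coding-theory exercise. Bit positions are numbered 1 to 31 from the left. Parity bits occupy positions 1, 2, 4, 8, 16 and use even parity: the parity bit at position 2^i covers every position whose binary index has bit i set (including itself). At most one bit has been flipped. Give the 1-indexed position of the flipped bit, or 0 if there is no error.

s1: b1⊕b3⊕b5⊕b7⊕b9⊕b11⊕b13⊕b15⊕b17⊕b19⊕b21⊕b23⊕b25⊕b27⊕b29⊕b31 = 0⊕1⊕0⊕1⊕0⊕0⊕1⊕0⊕1⊕1⊕1⊕0⊕1⊕0⊕1⊕1 = 1
s2: b2⊕b3⊕b6⊕b7⊕b10⊕b11⊕b14⊕b15⊕b18⊕b19⊕b22⊕b23⊕b26⊕b27⊕b30⊕b31 = 1⊕1⊕0⊕1⊕0⊕0⊕0⊕0⊕1⊕1⊕0⊕0⊕0⊕0⊕0⊕1 = 0
s4: b4⊕b5⊕b6⊕b7⊕b12⊕b13⊕b14⊕b15⊕b20⊕b21⊕b22⊕b23⊕b28⊕b29⊕b30⊕b31 = 1⊕0⊕0⊕1⊕1⊕1⊕0⊕0⊕1⊕1⊕0⊕0⊕0⊕1⊕0⊕1 = 0
s8: b8⊕b9⊕b10⊕b11⊕b12⊕b13⊕b14⊕b15⊕b24⊕b25⊕b26⊕b27⊕b28⊕b29⊕b30⊕b31 = 0⊕0⊕0⊕0⊕1⊕1⊕0⊕0⊕1⊕1⊕0⊕0⊕0⊕1⊕0⊕1 = 0
s16: b16⊕b17⊕b18⊕b19⊕b20⊕b21⊕b22⊕b23⊕b24⊕b25⊕b26⊕b27⊕b28⊕b29⊕b30⊕b31 = 0⊕1⊕1⊕1⊕1⊕1⊕0⊕0⊕1⊕1⊕0⊕0⊕0⊕1⊕0⊕1 = 1
Syndrome (s16...s1) = 10001 → position 17.

17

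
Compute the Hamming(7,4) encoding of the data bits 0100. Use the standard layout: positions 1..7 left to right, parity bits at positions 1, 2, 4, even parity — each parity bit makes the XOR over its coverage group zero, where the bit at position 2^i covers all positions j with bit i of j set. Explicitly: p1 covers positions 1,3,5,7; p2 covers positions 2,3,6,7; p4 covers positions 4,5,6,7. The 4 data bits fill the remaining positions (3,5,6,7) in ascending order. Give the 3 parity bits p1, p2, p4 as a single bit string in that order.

101

Place data bits at non-power-of-two positions: b3=0, b5=1, b6=0, b7=0.
p1 = XOR of data positions {3,5,7} = 0⊕1⊕0 = 1
p2 = XOR of data positions {3,6,7} = 0⊕0⊕0 = 0
p4 = XOR of data positions {5,6,7} = 1⊕0⊕0 = 1
Parity bits p1,p2,p4 = 101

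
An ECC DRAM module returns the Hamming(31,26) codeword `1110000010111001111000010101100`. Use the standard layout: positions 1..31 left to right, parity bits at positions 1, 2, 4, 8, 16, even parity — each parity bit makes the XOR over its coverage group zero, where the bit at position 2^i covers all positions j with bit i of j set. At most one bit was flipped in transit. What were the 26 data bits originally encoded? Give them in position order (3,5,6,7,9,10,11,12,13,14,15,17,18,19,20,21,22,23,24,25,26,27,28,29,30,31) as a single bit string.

10001011100111000010101100

s1: b1⊕b3⊕b5⊕b7⊕b9⊕b11⊕b13⊕b15⊕b17⊕b19⊕b21⊕b23⊕b25⊕b27⊕b29⊕b31 = 1⊕1⊕0⊕0⊕1⊕1⊕1⊕0⊕1⊕1⊕0⊕0⊕0⊕0⊕1⊕0 = 0
s2: b2⊕b3⊕b6⊕b7⊕b10⊕b11⊕b14⊕b15⊕b18⊕b19⊕b22⊕b23⊕b26⊕b27⊕b30⊕b31 = 1⊕1⊕0⊕0⊕0⊕1⊕0⊕0⊕1⊕1⊕0⊕0⊕1⊕0⊕0⊕0 = 0
s4: b4⊕b5⊕b6⊕b7⊕b12⊕b13⊕b14⊕b15⊕b20⊕b21⊕b22⊕b23⊕b28⊕b29⊕b30⊕b31 = 0⊕0⊕0⊕0⊕1⊕1⊕0⊕0⊕0⊕0⊕0⊕0⊕1⊕1⊕0⊕0 = 0
s8: b8⊕b9⊕b10⊕b11⊕b12⊕b13⊕b14⊕b15⊕b24⊕b25⊕b26⊕b27⊕b28⊕b29⊕b30⊕b31 = 0⊕1⊕0⊕1⊕1⊕1⊕0⊕0⊕1⊕0⊕1⊕0⊕1⊕1⊕0⊕0 = 0
s16: b16⊕b17⊕b18⊕b19⊕b20⊕b21⊕b22⊕b23⊕b24⊕b25⊕b26⊕b27⊕b28⊕b29⊕b30⊕b31 = 1⊕1⊕1⊕1⊕0⊕0⊕0⊕0⊕1⊕0⊕1⊕0⊕1⊕1⊕0⊕0 = 0
Syndrome (s16...s1) = 00000 → position 0 (no error).
No correction needed.
Data bits at positions 3,5,6,7,9,10,11,12,13,14,15,17,18,19,20,21,22,23,24,25,26,27,28,29,30,31: 10001011100111000010101100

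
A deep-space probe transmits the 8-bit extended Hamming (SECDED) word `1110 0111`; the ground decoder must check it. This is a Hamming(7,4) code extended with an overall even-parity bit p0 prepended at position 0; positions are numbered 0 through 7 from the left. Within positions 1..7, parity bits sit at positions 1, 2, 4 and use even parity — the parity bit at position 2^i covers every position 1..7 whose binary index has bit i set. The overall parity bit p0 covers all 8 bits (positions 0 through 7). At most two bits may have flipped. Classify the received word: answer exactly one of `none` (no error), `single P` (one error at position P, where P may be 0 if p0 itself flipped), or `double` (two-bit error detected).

s1: b1⊕b3⊕b5⊕b7 = 1⊕0⊕1⊕1 = 1
s2: b2⊕b3⊕b6⊕b7 = 1⊕0⊕1⊕1 = 1
s4: b4⊕b5⊕b6⊕b7 = 0⊕1⊕1⊕1 = 1
Syndrome (s4...s1) = 111 → position 7.
Overall parity (XOR of all 8 bits, including p0): 1⊕1⊕1⊕0⊕0⊕1⊕1⊕1 = 0
Overall=0, syndrome position=7 → double-bit error detected (uncorrectable).

double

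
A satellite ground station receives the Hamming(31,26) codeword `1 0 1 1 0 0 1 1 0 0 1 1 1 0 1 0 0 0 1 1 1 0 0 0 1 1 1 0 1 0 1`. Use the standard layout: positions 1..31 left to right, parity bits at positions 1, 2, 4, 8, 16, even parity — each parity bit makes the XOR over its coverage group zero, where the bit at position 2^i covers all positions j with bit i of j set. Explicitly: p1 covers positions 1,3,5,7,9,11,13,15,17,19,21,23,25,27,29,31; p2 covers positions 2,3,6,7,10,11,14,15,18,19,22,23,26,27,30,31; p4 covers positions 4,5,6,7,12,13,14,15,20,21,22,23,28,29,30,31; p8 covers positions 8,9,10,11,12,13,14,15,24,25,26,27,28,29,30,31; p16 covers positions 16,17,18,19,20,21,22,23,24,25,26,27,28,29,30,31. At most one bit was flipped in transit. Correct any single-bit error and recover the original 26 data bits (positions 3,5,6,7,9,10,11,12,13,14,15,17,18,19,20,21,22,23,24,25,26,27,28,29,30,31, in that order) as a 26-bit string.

s1: b1⊕b3⊕b5⊕b7⊕b9⊕b11⊕b13⊕b15⊕b17⊕b19⊕b21⊕b23⊕b25⊕b27⊕b29⊕b31 = 1⊕1⊕0⊕1⊕0⊕1⊕1⊕1⊕0⊕1⊕1⊕0⊕1⊕1⊕1⊕1 = 0
s2: b2⊕b3⊕b6⊕b7⊕b10⊕b11⊕b14⊕b15⊕b18⊕b19⊕b22⊕b23⊕b26⊕b27⊕b30⊕b31 = 0⊕1⊕0⊕1⊕0⊕1⊕0⊕1⊕0⊕1⊕0⊕0⊕1⊕1⊕0⊕1 = 0
s4: b4⊕b5⊕b6⊕b7⊕b12⊕b13⊕b14⊕b15⊕b20⊕b21⊕b22⊕b23⊕b28⊕b29⊕b30⊕b31 = 1⊕0⊕0⊕1⊕1⊕1⊕0⊕1⊕1⊕1⊕0⊕0⊕0⊕1⊕0⊕1 = 1
s8: b8⊕b9⊕b10⊕b11⊕b12⊕b13⊕b14⊕b15⊕b24⊕b25⊕b26⊕b27⊕b28⊕b29⊕b30⊕b31 = 1⊕0⊕0⊕1⊕1⊕1⊕0⊕1⊕0⊕1⊕1⊕1⊕0⊕1⊕0⊕1 = 0
s16: b16⊕b17⊕b18⊕b19⊕b20⊕b21⊕b22⊕b23⊕b24⊕b25⊕b26⊕b27⊕b28⊕b29⊕b30⊕b31 = 0⊕0⊕0⊕1⊕1⊕1⊕0⊕0⊕0⊕1⊕1⊕1⊕0⊕1⊕0⊕1 = 0
Syndrome (s16...s1) = 00100 → position 4.
Flip bit 4: corrected codeword = 1010001100111010001110001110101
Data bits at positions 3,5,6,7,9,10,11,12,13,14,15,17,18,19,20,21,22,23,24,25,26,27,28,29,30,31: 10010011101001110001110101

10010011101001110001110101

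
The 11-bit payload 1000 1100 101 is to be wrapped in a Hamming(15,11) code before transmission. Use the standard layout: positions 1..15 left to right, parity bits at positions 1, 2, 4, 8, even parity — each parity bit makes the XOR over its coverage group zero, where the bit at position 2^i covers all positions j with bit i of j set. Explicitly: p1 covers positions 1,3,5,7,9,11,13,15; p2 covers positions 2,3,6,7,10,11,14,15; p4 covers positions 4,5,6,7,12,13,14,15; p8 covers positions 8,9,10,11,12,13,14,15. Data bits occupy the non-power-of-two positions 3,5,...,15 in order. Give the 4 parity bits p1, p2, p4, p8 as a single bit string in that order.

Place data bits at non-power-of-two positions: b3=1, b5=0, b6=0, b7=0, b9=1, b10=1, b11=0, b12=0, b13=1, b14=0, b15=1.
p1 = XOR of data positions {3,5,7,9,11,13,15} = 1⊕0⊕0⊕1⊕0⊕1⊕1 = 0
p2 = XOR of data positions {3,6,7,10,11,14,15} = 1⊕0⊕0⊕1⊕0⊕0⊕1 = 1
p4 = XOR of data positions {5,6,7,12,13,14,15} = 0⊕0⊕0⊕0⊕1⊕0⊕1 = 0
p8 = XOR of data positions {9,10,11,12,13,14,15} = 1⊕1⊕0⊕0⊕1⊕0⊕1 = 0
Parity bits p1,p2,p4,p8 = 0100

0100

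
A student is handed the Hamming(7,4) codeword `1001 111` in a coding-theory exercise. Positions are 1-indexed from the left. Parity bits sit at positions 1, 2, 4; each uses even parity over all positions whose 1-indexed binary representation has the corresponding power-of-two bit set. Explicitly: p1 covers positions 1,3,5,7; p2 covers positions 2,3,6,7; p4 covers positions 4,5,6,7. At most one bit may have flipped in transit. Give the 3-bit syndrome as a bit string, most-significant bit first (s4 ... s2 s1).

001

s1: b1⊕b3⊕b5⊕b7 = 1⊕0⊕1⊕1 = 1
s2: b2⊕b3⊕b6⊕b7 = 0⊕0⊕1⊕1 = 0
s4: b4⊕b5⊕b6⊕b7 = 1⊕1⊕1⊕1 = 0
Syndrome (s4...s1) = 001 → position 1.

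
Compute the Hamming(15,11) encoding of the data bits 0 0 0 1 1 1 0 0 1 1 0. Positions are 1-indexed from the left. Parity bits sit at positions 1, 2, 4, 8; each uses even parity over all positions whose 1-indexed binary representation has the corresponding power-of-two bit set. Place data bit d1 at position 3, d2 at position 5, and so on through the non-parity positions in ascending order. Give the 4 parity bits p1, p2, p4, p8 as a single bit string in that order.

1110

Place data bits at non-power-of-two positions: b3=0, b5=0, b6=0, b7=1, b9=1, b10=1, b11=0, b12=0, b13=1, b14=1, b15=0.
p1 = XOR of data positions {3,5,7,9,11,13,15} = 0⊕0⊕1⊕1⊕0⊕1⊕0 = 1
p2 = XOR of data positions {3,6,7,10,11,14,15} = 0⊕0⊕1⊕1⊕0⊕1⊕0 = 1
p4 = XOR of data positions {5,6,7,12,13,14,15} = 0⊕0⊕1⊕0⊕1⊕1⊕0 = 1
p8 = XOR of data positions {9,10,11,12,13,14,15} = 1⊕1⊕0⊕0⊕1⊕1⊕0 = 0
Parity bits p1,p2,p4,p8 = 1110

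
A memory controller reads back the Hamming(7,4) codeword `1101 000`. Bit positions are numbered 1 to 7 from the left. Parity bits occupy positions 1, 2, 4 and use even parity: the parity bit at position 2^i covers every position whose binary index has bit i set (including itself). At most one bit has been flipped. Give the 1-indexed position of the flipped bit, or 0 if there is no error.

s1: b1⊕b3⊕b5⊕b7 = 1⊕0⊕0⊕0 = 1
s2: b2⊕b3⊕b6⊕b7 = 1⊕0⊕0⊕0 = 1
s4: b4⊕b5⊕b6⊕b7 = 1⊕0⊕0⊕0 = 1
Syndrome (s4...s1) = 111 → position 7.

7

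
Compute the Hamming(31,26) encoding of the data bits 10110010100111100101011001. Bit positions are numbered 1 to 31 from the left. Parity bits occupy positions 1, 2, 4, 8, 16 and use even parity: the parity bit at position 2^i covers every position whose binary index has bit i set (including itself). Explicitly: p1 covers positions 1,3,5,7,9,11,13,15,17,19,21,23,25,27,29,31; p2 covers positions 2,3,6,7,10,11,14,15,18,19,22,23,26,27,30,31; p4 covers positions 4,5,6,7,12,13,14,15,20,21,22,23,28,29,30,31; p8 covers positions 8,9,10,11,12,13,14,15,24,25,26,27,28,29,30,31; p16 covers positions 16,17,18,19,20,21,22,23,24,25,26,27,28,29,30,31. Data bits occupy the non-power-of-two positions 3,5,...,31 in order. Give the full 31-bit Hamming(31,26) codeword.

Place data bits at non-power-of-two positions: b3=1, b5=0, b6=1, b7=1, b9=0, b10=0, b11=1, b12=0, b13=1, b14=0, b15=0, b17=1, b18=1, b19=1, b20=1, b21=0, b22=0, b23=1, b24=0, b25=1, b26=0, b27=1, b28=1, b29=0, b30=0, b31=1.
p1 = XOR of data positions {3,5,7,9,11,13,15,17,19,21,23,25,27,29,31} = 1⊕0⊕1⊕0⊕1⊕1⊕0⊕1⊕1⊕0⊕1⊕1⊕1⊕0⊕1 = 0
p2 = XOR of data positions {3,6,7,10,11,14,15,18,19,22,23,26,27,30,31} = 1⊕1⊕1⊕0⊕1⊕0⊕0⊕1⊕1⊕0⊕1⊕0⊕1⊕0⊕1 = 1
p4 = XOR of data positions {5,6,7,12,13,14,15,20,21,22,23,28,29,30,31} = 0⊕1⊕1⊕0⊕1⊕0⊕0⊕1⊕0⊕0⊕1⊕1⊕0⊕0⊕1 = 1
p8 = XOR of data positions {9,10,11,12,13,14,15,24,25,26,27,28,29,30,31} = 0⊕0⊕1⊕0⊕1⊕0⊕0⊕0⊕1⊕0⊕1⊕1⊕0⊕0⊕1 = 0
p16 = XOR of data positions {17,18,19,20,21,22,23,24,25,26,27,28,29,30,31} = 1⊕1⊕1⊕1⊕0⊕0⊕1⊕0⊕1⊕0⊕1⊕1⊕0⊕0⊕1 = 1
Codeword b1..b31 = 0111011000101001111100101011001

0111011000101001111100101011001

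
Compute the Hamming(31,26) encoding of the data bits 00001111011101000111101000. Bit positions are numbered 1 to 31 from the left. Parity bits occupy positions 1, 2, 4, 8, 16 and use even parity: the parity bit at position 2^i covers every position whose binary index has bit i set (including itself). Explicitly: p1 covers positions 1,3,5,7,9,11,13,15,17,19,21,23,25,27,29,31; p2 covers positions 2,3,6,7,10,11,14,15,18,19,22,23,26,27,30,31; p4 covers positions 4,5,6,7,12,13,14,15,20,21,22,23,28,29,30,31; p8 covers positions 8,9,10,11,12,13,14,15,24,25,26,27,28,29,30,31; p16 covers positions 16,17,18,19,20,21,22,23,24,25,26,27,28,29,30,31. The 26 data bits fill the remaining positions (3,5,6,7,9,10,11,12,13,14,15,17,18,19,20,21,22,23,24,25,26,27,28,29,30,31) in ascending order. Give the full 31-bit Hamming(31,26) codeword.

1101000011110111101000111101000

Place data bits at non-power-of-two positions: b3=0, b5=0, b6=0, b7=0, b9=1, b10=1, b11=1, b12=1, b13=0, b14=1, b15=1, b17=1, b18=0, b19=1, b20=0, b21=0, b22=0, b23=1, b24=1, b25=1, b26=1, b27=0, b28=1, b29=0, b30=0, b31=0.
p1 = XOR of data positions {3,5,7,9,11,13,15,17,19,21,23,25,27,29,31} = 0⊕0⊕0⊕1⊕1⊕0⊕1⊕1⊕1⊕0⊕1⊕1⊕0⊕0⊕0 = 1
p2 = XOR of data positions {3,6,7,10,11,14,15,18,19,22,23,26,27,30,31} = 0⊕0⊕0⊕1⊕1⊕1⊕1⊕0⊕1⊕0⊕1⊕1⊕0⊕0⊕0 = 1
p4 = XOR of data positions {5,6,7,12,13,14,15,20,21,22,23,28,29,30,31} = 0⊕0⊕0⊕1⊕0⊕1⊕1⊕0⊕0⊕0⊕1⊕1⊕0⊕0⊕0 = 1
p8 = XOR of data positions {9,10,11,12,13,14,15,24,25,26,27,28,29,30,31} = 1⊕1⊕1⊕1⊕0⊕1⊕1⊕1⊕1⊕1⊕0⊕1⊕0⊕0⊕0 = 0
p16 = XOR of data positions {17,18,19,20,21,22,23,24,25,26,27,28,29,30,31} = 1⊕0⊕1⊕0⊕0⊕0⊕1⊕1⊕1⊕1⊕0⊕1⊕0⊕0⊕0 = 1
Codeword b1..b31 = 1101000011110111101000111101000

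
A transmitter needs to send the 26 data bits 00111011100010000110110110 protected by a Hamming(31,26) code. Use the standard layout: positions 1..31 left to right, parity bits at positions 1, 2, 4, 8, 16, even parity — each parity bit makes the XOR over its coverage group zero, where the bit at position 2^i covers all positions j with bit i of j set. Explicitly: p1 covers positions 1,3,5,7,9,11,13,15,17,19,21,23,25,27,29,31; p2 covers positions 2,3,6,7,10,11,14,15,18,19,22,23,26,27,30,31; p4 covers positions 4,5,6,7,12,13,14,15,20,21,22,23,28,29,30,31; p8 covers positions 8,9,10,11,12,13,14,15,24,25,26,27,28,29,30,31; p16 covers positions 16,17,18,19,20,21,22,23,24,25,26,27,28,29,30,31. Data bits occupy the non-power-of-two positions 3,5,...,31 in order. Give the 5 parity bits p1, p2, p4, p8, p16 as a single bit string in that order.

10111

Place data bits at non-power-of-two positions: b3=0, b5=0, b6=1, b7=1, b9=1, b10=0, b11=1, b12=1, b13=1, b14=0, b15=0, b17=0, b18=1, b19=0, b20=0, b21=0, b22=0, b23=1, b24=1, b25=0, b26=1, b27=1, b28=0, b29=1, b30=1, b31=0.
p1 = XOR of data positions {3,5,7,9,11,13,15,17,19,21,23,25,27,29,31} = 0⊕0⊕1⊕1⊕1⊕1⊕0⊕0⊕0⊕0⊕1⊕0⊕1⊕1⊕0 = 1
p2 = XOR of data positions {3,6,7,10,11,14,15,18,19,22,23,26,27,30,31} = 0⊕1⊕1⊕0⊕1⊕0⊕0⊕1⊕0⊕0⊕1⊕1⊕1⊕1⊕0 = 0
p4 = XOR of data positions {5,6,7,12,13,14,15,20,21,22,23,28,29,30,31} = 0⊕1⊕1⊕1⊕1⊕0⊕0⊕0⊕0⊕0⊕1⊕0⊕1⊕1⊕0 = 1
p8 = XOR of data positions {9,10,11,12,13,14,15,24,25,26,27,28,29,30,31} = 1⊕0⊕1⊕1⊕1⊕0⊕0⊕1⊕0⊕1⊕1⊕0⊕1⊕1⊕0 = 1
p16 = XOR of data positions {17,18,19,20,21,22,23,24,25,26,27,28,29,30,31} = 0⊕1⊕0⊕0⊕0⊕0⊕1⊕1⊕0⊕1⊕1⊕0⊕1⊕1⊕0 = 1
Parity bits p1,p2,p4,p8,p16 = 10111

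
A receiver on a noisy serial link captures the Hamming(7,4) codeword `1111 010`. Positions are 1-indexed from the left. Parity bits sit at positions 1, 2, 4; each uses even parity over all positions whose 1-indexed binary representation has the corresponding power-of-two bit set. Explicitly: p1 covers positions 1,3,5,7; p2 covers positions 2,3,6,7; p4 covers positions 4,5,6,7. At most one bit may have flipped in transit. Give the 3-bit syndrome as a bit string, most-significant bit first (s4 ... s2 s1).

s1: b1⊕b3⊕b5⊕b7 = 1⊕1⊕0⊕0 = 0
s2: b2⊕b3⊕b6⊕b7 = 1⊕1⊕1⊕0 = 1
s4: b4⊕b5⊕b6⊕b7 = 1⊕0⊕1⊕0 = 0
Syndrome (s4...s1) = 010 → position 2.

010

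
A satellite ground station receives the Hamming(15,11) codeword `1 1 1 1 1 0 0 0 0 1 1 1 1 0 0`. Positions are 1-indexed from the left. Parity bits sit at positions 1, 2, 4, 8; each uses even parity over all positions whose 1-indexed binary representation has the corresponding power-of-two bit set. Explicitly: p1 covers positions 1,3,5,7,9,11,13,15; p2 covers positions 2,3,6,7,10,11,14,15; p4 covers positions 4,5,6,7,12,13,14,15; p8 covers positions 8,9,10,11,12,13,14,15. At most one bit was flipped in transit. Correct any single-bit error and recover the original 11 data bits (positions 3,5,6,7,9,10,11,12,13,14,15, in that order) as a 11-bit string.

s1: b1⊕b3⊕b5⊕b7⊕b9⊕b11⊕b13⊕b15 = 1⊕1⊕1⊕0⊕0⊕1⊕1⊕0 = 1
s2: b2⊕b3⊕b6⊕b7⊕b10⊕b11⊕b14⊕b15 = 1⊕1⊕0⊕0⊕1⊕1⊕0⊕0 = 0
s4: b4⊕b5⊕b6⊕b7⊕b12⊕b13⊕b14⊕b15 = 1⊕1⊕0⊕0⊕1⊕1⊕0⊕0 = 0
s8: b8⊕b9⊕b10⊕b11⊕b12⊕b13⊕b14⊕b15 = 0⊕0⊕1⊕1⊕1⊕1⊕0⊕0 = 0
Syndrome (s8...s1) = 0001 → position 1.
Flip bit 1: corrected codeword = 011110000111100
Data bits at positions 3,5,6,7,9,10,11,12,13,14,15: 11000111100

11000111100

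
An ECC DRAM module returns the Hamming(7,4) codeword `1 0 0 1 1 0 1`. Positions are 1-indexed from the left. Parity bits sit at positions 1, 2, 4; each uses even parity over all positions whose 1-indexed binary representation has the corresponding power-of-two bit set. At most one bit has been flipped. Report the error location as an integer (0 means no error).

7

s1: b1⊕b3⊕b5⊕b7 = 1⊕0⊕1⊕1 = 1
s2: b2⊕b3⊕b6⊕b7 = 0⊕0⊕0⊕1 = 1
s4: b4⊕b5⊕b6⊕b7 = 1⊕1⊕0⊕1 = 1
Syndrome (s4...s1) = 111 → position 7.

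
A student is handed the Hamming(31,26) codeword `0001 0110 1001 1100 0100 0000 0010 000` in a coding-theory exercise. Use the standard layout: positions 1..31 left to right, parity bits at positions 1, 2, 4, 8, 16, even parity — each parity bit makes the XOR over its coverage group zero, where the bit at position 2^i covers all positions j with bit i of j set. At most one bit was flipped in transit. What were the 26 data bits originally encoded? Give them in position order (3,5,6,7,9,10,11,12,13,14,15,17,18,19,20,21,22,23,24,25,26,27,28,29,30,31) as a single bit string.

s1: b1⊕b3⊕b5⊕b7⊕b9⊕b11⊕b13⊕b15⊕b17⊕b19⊕b21⊕b23⊕b25⊕b27⊕b29⊕b31 = 0⊕0⊕0⊕1⊕1⊕0⊕1⊕0⊕0⊕0⊕0⊕0⊕0⊕1⊕0⊕0 = 0
s2: b2⊕b3⊕b6⊕b7⊕b10⊕b11⊕b14⊕b15⊕b18⊕b19⊕b22⊕b23⊕b26⊕b27⊕b30⊕b31 = 0⊕0⊕1⊕1⊕0⊕0⊕1⊕0⊕1⊕0⊕0⊕0⊕0⊕1⊕0⊕0 = 1
s4: b4⊕b5⊕b6⊕b7⊕b12⊕b13⊕b14⊕b15⊕b20⊕b21⊕b22⊕b23⊕b28⊕b29⊕b30⊕b31 = 1⊕0⊕1⊕1⊕1⊕1⊕1⊕0⊕0⊕0⊕0⊕0⊕0⊕0⊕0⊕0 = 0
s8: b8⊕b9⊕b10⊕b11⊕b12⊕b13⊕b14⊕b15⊕b24⊕b25⊕b26⊕b27⊕b28⊕b29⊕b30⊕b31 = 0⊕1⊕0⊕0⊕1⊕1⊕1⊕0⊕0⊕0⊕0⊕1⊕0⊕0⊕0⊕0 = 1
s16: b16⊕b17⊕b18⊕b19⊕b20⊕b21⊕b22⊕b23⊕b24⊕b25⊕b26⊕b27⊕b28⊕b29⊕b30⊕b31 = 0⊕0⊕1⊕0⊕0⊕0⊕0⊕0⊕0⊕0⊕0⊕1⊕0⊕0⊕0⊕0 = 0
Syndrome (s16...s1) = 01010 → position 10.
Flip bit 10: corrected codeword = 0001011011011100010000000010000
Data bits at positions 3,5,6,7,9,10,11,12,13,14,15,17,18,19,20,21,22,23,24,25,26,27,28,29,30,31: 00111101110010000000010000

00111101110010000000010000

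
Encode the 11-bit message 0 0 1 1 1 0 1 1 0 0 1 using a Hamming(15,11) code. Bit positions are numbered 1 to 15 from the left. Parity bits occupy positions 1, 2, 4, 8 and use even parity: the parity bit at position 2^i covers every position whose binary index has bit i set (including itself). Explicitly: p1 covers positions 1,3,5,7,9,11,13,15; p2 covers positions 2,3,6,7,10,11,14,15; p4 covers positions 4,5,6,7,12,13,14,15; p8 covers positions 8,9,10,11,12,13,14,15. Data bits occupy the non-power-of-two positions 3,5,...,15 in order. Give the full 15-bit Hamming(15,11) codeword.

Place data bits at non-power-of-two positions: b3=0, b5=0, b6=1, b7=1, b9=1, b10=0, b11=1, b12=1, b13=0, b14=0, b15=1.
p1 = XOR of data positions {3,5,7,9,11,13,15} = 0⊕0⊕1⊕1⊕1⊕0⊕1 = 0
p2 = XOR of data positions {3,6,7,10,11,14,15} = 0⊕1⊕1⊕0⊕1⊕0⊕1 = 0
p4 = XOR of data positions {5,6,7,12,13,14,15} = 0⊕1⊕1⊕1⊕0⊕0⊕1 = 0
p8 = XOR of data positions {9,10,11,12,13,14,15} = 1⊕0⊕1⊕1⊕0⊕0⊕1 = 0
Codeword b1..b15 = 000001101011001

000001101011001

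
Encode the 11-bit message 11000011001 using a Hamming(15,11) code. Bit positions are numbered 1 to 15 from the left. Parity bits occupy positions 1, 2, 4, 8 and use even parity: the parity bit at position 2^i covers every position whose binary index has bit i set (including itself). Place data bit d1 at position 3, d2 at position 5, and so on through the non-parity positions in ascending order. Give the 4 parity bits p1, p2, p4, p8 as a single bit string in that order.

0111

Place data bits at non-power-of-two positions: b3=1, b5=1, b6=0, b7=0, b9=0, b10=0, b11=1, b12=1, b13=0, b14=0, b15=1.
p1 = XOR of data positions {3,5,7,9,11,13,15} = 1⊕1⊕0⊕0⊕1⊕0⊕1 = 0
p2 = XOR of data positions {3,6,7,10,11,14,15} = 1⊕0⊕0⊕0⊕1⊕0⊕1 = 1
p4 = XOR of data positions {5,6,7,12,13,14,15} = 1⊕0⊕0⊕1⊕0⊕0⊕1 = 1
p8 = XOR of data positions {9,10,11,12,13,14,15} = 0⊕0⊕1⊕1⊕0⊕0⊕1 = 1
Parity bits p1,p2,p4,p8 = 0111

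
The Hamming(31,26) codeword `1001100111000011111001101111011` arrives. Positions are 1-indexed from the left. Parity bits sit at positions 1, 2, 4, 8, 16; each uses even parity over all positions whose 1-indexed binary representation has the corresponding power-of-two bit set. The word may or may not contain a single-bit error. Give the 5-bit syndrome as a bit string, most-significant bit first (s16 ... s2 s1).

s1: b1⊕b3⊕b5⊕b7⊕b9⊕b11⊕b13⊕b15⊕b17⊕b19⊕b21⊕b23⊕b25⊕b27⊕b29⊕b31 = 1⊕0⊕1⊕0⊕1⊕0⊕0⊕1⊕1⊕1⊕0⊕1⊕1⊕1⊕0⊕1 = 0
s2: b2⊕b3⊕b6⊕b7⊕b10⊕b11⊕b14⊕b15⊕b18⊕b19⊕b22⊕b23⊕b26⊕b27⊕b30⊕b31 = 0⊕0⊕0⊕0⊕1⊕0⊕0⊕1⊕1⊕1⊕1⊕1⊕1⊕1⊕1⊕1 = 0
s4: b4⊕b5⊕b6⊕b7⊕b12⊕b13⊕b14⊕b15⊕b20⊕b21⊕b22⊕b23⊕b28⊕b29⊕b30⊕b31 = 1⊕1⊕0⊕0⊕0⊕0⊕0⊕1⊕0⊕0⊕1⊕1⊕1⊕0⊕1⊕1 = 0
s8: b8⊕b9⊕b10⊕b11⊕b12⊕b13⊕b14⊕b15⊕b24⊕b25⊕b26⊕b27⊕b28⊕b29⊕b30⊕b31 = 1⊕1⊕1⊕0⊕0⊕0⊕0⊕1⊕0⊕1⊕1⊕1⊕1⊕0⊕1⊕1 = 0
s16: b16⊕b17⊕b18⊕b19⊕b20⊕b21⊕b22⊕b23⊕b24⊕b25⊕b26⊕b27⊕b28⊕b29⊕b30⊕b31 = 1⊕1⊕1⊕1⊕0⊕0⊕1⊕1⊕0⊕1⊕1⊕1⊕1⊕0⊕1⊕1 = 0
Syndrome (s16...s1) = 00000 → position 0 (no error).

00000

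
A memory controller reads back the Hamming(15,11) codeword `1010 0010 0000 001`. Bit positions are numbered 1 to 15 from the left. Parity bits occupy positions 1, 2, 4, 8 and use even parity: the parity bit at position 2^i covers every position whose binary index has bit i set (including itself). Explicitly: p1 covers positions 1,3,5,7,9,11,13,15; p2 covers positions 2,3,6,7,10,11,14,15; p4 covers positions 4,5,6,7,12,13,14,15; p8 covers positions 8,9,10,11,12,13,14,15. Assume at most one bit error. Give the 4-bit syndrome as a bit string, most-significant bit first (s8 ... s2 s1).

1010

s1: b1⊕b3⊕b5⊕b7⊕b9⊕b11⊕b13⊕b15 = 1⊕1⊕0⊕1⊕0⊕0⊕0⊕1 = 0
s2: b2⊕b3⊕b6⊕b7⊕b10⊕b11⊕b14⊕b15 = 0⊕1⊕0⊕1⊕0⊕0⊕0⊕1 = 1
s4: b4⊕b5⊕b6⊕b7⊕b12⊕b13⊕b14⊕b15 = 0⊕0⊕0⊕1⊕0⊕0⊕0⊕1 = 0
s8: b8⊕b9⊕b10⊕b11⊕b12⊕b13⊕b14⊕b15 = 0⊕0⊕0⊕0⊕0⊕0⊕0⊕1 = 1
Syndrome (s8...s1) = 1010 → position 10.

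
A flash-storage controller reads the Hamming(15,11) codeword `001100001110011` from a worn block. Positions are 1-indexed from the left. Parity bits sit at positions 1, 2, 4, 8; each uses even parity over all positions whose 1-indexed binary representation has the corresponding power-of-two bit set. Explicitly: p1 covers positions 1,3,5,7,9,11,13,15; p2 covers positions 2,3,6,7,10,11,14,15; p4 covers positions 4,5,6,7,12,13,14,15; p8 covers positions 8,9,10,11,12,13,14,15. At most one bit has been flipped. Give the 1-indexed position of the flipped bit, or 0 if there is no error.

14

s1: b1⊕b3⊕b5⊕b7⊕b9⊕b11⊕b13⊕b15 = 0⊕1⊕0⊕0⊕1⊕1⊕0⊕1 = 0
s2: b2⊕b3⊕b6⊕b7⊕b10⊕b11⊕b14⊕b15 = 0⊕1⊕0⊕0⊕1⊕1⊕1⊕1 = 1
s4: b4⊕b5⊕b6⊕b7⊕b12⊕b13⊕b14⊕b15 = 1⊕0⊕0⊕0⊕0⊕0⊕1⊕1 = 1
s8: b8⊕b9⊕b10⊕b11⊕b12⊕b13⊕b14⊕b15 = 0⊕1⊕1⊕1⊕0⊕0⊕1⊕1 = 1
Syndrome (s8...s1) = 1110 → position 14.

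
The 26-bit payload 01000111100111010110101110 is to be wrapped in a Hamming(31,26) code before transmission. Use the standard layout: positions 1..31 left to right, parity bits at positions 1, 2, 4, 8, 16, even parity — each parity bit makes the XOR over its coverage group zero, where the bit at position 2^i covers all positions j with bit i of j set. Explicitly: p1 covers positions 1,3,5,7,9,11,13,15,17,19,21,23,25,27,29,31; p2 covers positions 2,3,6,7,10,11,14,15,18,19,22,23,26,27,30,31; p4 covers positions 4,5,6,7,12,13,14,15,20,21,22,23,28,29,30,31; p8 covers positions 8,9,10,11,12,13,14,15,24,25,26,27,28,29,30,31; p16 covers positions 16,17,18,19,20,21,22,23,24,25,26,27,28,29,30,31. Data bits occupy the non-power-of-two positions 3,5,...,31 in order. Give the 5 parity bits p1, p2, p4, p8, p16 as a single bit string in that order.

Place data bits at non-power-of-two positions: b3=0, b5=1, b6=0, b7=0, b9=0, b10=1, b11=1, b12=1, b13=1, b14=0, b15=0, b17=1, b18=1, b19=1, b20=0, b21=1, b22=0, b23=1, b24=1, b25=0, b26=1, b27=0, b28=1, b29=1, b30=1, b31=0.
p1 = XOR of data positions {3,5,7,9,11,13,15,17,19,21,23,25,27,29,31} = 0⊕1⊕0⊕0⊕1⊕1⊕0⊕1⊕1⊕1⊕1⊕0⊕0⊕1⊕0 = 0
p2 = XOR of data positions {3,6,7,10,11,14,15,18,19,22,23,26,27,30,31} = 0⊕0⊕0⊕1⊕1⊕0⊕0⊕1⊕1⊕0⊕1⊕1⊕0⊕1⊕0 = 1
p4 = XOR of data positions {5,6,7,12,13,14,15,20,21,22,23,28,29,30,31} = 1⊕0⊕0⊕1⊕1⊕0⊕0⊕0⊕1⊕0⊕1⊕1⊕1⊕1⊕0 = 0
p8 = XOR of data positions {9,10,11,12,13,14,15,24,25,26,27,28,29,30,31} = 0⊕1⊕1⊕1⊕1⊕0⊕0⊕1⊕0⊕1⊕0⊕1⊕1⊕1⊕0 = 1
p16 = XOR of data positions {17,18,19,20,21,22,23,24,25,26,27,28,29,30,31} = 1⊕1⊕1⊕0⊕1⊕0⊕1⊕1⊕0⊕1⊕0⊕1⊕1⊕1⊕0 = 0
Parity bits p1,p2,p4,p8,p16 = 01010

01010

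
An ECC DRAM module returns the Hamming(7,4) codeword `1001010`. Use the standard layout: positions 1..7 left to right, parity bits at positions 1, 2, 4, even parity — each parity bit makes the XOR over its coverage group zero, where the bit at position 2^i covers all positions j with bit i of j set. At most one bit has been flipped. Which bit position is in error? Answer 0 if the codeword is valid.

s1: b1⊕b3⊕b5⊕b7 = 1⊕0⊕0⊕0 = 1
s2: b2⊕b3⊕b6⊕b7 = 0⊕0⊕1⊕0 = 1
s4: b4⊕b5⊕b6⊕b7 = 1⊕0⊕1⊕0 = 0
Syndrome (s4...s1) = 011 → position 3.

3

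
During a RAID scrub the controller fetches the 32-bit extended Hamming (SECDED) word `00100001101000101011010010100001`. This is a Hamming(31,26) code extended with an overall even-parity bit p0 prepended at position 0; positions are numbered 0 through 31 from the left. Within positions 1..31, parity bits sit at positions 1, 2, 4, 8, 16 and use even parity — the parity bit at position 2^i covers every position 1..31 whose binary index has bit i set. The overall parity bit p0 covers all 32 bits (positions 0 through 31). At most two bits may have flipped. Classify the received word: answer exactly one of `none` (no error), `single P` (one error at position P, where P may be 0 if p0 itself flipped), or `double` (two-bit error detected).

double

s1: b1⊕b3⊕b5⊕b7⊕b9⊕b11⊕b13⊕b15⊕b17⊕b19⊕b21⊕b23⊕b25⊕b27⊕b29⊕b31 = 0⊕0⊕0⊕1⊕0⊕0⊕0⊕0⊕0⊕1⊕1⊕0⊕0⊕0⊕0⊕1 = 0
s2: b2⊕b3⊕b6⊕b7⊕b10⊕b11⊕b14⊕b15⊕b18⊕b19⊕b22⊕b23⊕b26⊕b27⊕b30⊕b31 = 1⊕0⊕0⊕1⊕1⊕0⊕1⊕0⊕1⊕1⊕0⊕0⊕1⊕0⊕0⊕1 = 0
s4: b4⊕b5⊕b6⊕b7⊕b12⊕b13⊕b14⊕b15⊕b20⊕b21⊕b22⊕b23⊕b28⊕b29⊕b30⊕b31 = 0⊕0⊕0⊕1⊕0⊕0⊕1⊕0⊕0⊕1⊕0⊕0⊕0⊕0⊕0⊕1 = 0
s8: b8⊕b9⊕b10⊕b11⊕b12⊕b13⊕b14⊕b15⊕b24⊕b25⊕b26⊕b27⊕b28⊕b29⊕b30⊕b31 = 1⊕0⊕1⊕0⊕0⊕0⊕1⊕0⊕1⊕0⊕1⊕0⊕0⊕0⊕0⊕1 = 0
s16: b16⊕b17⊕b18⊕b19⊕b20⊕b21⊕b22⊕b23⊕b24⊕b25⊕b26⊕b27⊕b28⊕b29⊕b30⊕b31 = 1⊕0⊕1⊕1⊕0⊕1⊕0⊕0⊕1⊕0⊕1⊕0⊕0⊕0⊕0⊕1 = 1
Syndrome (s16...s1) = 10000 → position 16.
Overall parity (XOR of all 32 bits, including p0): 0⊕0⊕1⊕0⊕0⊕0⊕0⊕1⊕1⊕0⊕1⊕0⊕0⊕0⊕1⊕0⊕1⊕0⊕1⊕1⊕0⊕1⊕0⊕0⊕1⊕0⊕1⊕0⊕0⊕0⊕0⊕1 = 0
Overall=0, syndrome position=16 → double-bit error detected (uncorrectable).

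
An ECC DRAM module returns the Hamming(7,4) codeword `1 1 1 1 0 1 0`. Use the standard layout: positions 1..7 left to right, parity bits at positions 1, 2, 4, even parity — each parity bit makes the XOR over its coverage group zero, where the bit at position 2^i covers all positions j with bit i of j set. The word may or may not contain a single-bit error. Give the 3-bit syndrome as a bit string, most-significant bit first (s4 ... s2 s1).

010

s1: b1⊕b3⊕b5⊕b7 = 1⊕1⊕0⊕0 = 0
s2: b2⊕b3⊕b6⊕b7 = 1⊕1⊕1⊕0 = 1
s4: b4⊕b5⊕b6⊕b7 = 1⊕0⊕1⊕0 = 0
Syndrome (s4...s1) = 010 → position 2.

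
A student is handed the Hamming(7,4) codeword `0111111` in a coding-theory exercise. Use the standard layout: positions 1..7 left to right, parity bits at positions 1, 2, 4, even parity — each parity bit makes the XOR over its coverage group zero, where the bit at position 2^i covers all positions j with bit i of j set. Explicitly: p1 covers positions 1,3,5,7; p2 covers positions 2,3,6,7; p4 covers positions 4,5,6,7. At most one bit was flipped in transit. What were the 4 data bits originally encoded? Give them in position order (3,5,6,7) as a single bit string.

s1: b1⊕b3⊕b5⊕b7 = 0⊕1⊕1⊕1 = 1
s2: b2⊕b3⊕b6⊕b7 = 1⊕1⊕1⊕1 = 0
s4: b4⊕b5⊕b6⊕b7 = 1⊕1⊕1⊕1 = 0
Syndrome (s4...s1) = 001 → position 1.
Flip bit 1: corrected codeword = 1111111
Data bits at positions 3,5,6,7: 1111

1111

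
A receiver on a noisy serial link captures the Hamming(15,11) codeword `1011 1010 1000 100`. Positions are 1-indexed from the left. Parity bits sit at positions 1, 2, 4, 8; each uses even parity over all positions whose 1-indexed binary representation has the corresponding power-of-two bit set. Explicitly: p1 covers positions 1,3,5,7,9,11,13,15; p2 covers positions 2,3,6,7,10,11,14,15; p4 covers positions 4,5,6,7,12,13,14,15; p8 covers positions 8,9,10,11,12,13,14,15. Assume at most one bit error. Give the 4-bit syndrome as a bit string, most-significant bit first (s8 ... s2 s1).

0000

s1: b1⊕b3⊕b5⊕b7⊕b9⊕b11⊕b13⊕b15 = 1⊕1⊕1⊕1⊕1⊕0⊕1⊕0 = 0
s2: b2⊕b3⊕b6⊕b7⊕b10⊕b11⊕b14⊕b15 = 0⊕1⊕0⊕1⊕0⊕0⊕0⊕0 = 0
s4: b4⊕b5⊕b6⊕b7⊕b12⊕b13⊕b14⊕b15 = 1⊕1⊕0⊕1⊕0⊕1⊕0⊕0 = 0
s8: b8⊕b9⊕b10⊕b11⊕b12⊕b13⊕b14⊕b15 = 0⊕1⊕0⊕0⊕0⊕1⊕0⊕0 = 0
Syndrome (s8...s1) = 0000 → position 0 (no error).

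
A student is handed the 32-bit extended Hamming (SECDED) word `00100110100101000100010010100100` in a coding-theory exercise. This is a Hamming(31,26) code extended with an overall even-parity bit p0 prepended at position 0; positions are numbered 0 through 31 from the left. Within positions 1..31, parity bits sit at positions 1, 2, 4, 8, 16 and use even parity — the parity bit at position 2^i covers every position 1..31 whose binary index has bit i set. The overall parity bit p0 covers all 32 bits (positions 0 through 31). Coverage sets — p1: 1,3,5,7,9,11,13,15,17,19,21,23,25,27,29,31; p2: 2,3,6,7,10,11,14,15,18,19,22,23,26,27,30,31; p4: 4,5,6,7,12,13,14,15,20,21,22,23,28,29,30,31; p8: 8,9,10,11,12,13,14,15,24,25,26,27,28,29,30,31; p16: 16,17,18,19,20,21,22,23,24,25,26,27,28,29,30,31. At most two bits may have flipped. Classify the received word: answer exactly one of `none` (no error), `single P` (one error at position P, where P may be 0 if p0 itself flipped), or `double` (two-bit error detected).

s1: b1⊕b3⊕b5⊕b7⊕b9⊕b11⊕b13⊕b15⊕b17⊕b19⊕b21⊕b23⊕b25⊕b27⊕b29⊕b31 = 0⊕0⊕1⊕0⊕0⊕1⊕1⊕0⊕1⊕0⊕1⊕0⊕0⊕0⊕1⊕0 = 0
s2: b2⊕b3⊕b6⊕b7⊕b10⊕b11⊕b14⊕b15⊕b18⊕b19⊕b22⊕b23⊕b26⊕b27⊕b30⊕b31 = 1⊕0⊕1⊕0⊕0⊕1⊕0⊕0⊕0⊕0⊕0⊕0⊕1⊕0⊕0⊕0 = 0
s4: b4⊕b5⊕b6⊕b7⊕b12⊕b13⊕b14⊕b15⊕b20⊕b21⊕b22⊕b23⊕b28⊕b29⊕b30⊕b31 = 0⊕1⊕1⊕0⊕0⊕1⊕0⊕0⊕0⊕1⊕0⊕0⊕0⊕1⊕0⊕0 = 1
s8: b8⊕b9⊕b10⊕b11⊕b12⊕b13⊕b14⊕b15⊕b24⊕b25⊕b26⊕b27⊕b28⊕b29⊕b30⊕b31 = 1⊕0⊕0⊕1⊕0⊕1⊕0⊕0⊕1⊕0⊕1⊕0⊕0⊕1⊕0⊕0 = 0
s16: b16⊕b17⊕b18⊕b19⊕b20⊕b21⊕b22⊕b23⊕b24⊕b25⊕b26⊕b27⊕b28⊕b29⊕b30⊕b31 = 0⊕1⊕0⊕0⊕0⊕1⊕0⊕0⊕1⊕0⊕1⊕0⊕0⊕1⊕0⊕0 = 1
Syndrome (s16...s1) = 10100 → position 20.
Overall parity (XOR of all 32 bits, including p0): 0⊕0⊕1⊕0⊕0⊕1⊕1⊕0⊕1⊕0⊕0⊕1⊕0⊕1⊕0⊕0⊕0⊕1⊕0⊕0⊕0⊕1⊕0⊕0⊕1⊕0⊕1⊕0⊕0⊕1⊕0⊕0 = 1
Overall=1, syndrome position=20 → single-bit error at position 20.

single 20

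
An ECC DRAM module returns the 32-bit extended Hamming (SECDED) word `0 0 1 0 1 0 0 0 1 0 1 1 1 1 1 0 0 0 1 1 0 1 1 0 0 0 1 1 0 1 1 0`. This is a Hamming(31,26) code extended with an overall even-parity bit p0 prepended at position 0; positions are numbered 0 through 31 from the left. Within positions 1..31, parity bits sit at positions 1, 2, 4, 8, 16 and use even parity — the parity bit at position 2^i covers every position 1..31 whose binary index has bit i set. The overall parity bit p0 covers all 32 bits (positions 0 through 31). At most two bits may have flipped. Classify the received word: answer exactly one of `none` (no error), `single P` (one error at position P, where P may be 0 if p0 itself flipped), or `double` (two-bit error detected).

none

s1: b1⊕b3⊕b5⊕b7⊕b9⊕b11⊕b13⊕b15⊕b17⊕b19⊕b21⊕b23⊕b25⊕b27⊕b29⊕b31 = 0⊕0⊕0⊕0⊕0⊕1⊕1⊕0⊕0⊕1⊕1⊕0⊕0⊕1⊕1⊕0 = 0
s2: b2⊕b3⊕b6⊕b7⊕b10⊕b11⊕b14⊕b15⊕b18⊕b19⊕b22⊕b23⊕b26⊕b27⊕b30⊕b31 = 1⊕0⊕0⊕0⊕1⊕1⊕1⊕0⊕1⊕1⊕1⊕0⊕1⊕1⊕1⊕0 = 0
s4: b4⊕b5⊕b6⊕b7⊕b12⊕b13⊕b14⊕b15⊕b20⊕b21⊕b22⊕b23⊕b28⊕b29⊕b30⊕b31 = 1⊕0⊕0⊕0⊕1⊕1⊕1⊕0⊕0⊕1⊕1⊕0⊕0⊕1⊕1⊕0 = 0
s8: b8⊕b9⊕b10⊕b11⊕b12⊕b13⊕b14⊕b15⊕b24⊕b25⊕b26⊕b27⊕b28⊕b29⊕b30⊕b31 = 1⊕0⊕1⊕1⊕1⊕1⊕1⊕0⊕0⊕0⊕1⊕1⊕0⊕1⊕1⊕0 = 0
s16: b16⊕b17⊕b18⊕b19⊕b20⊕b21⊕b22⊕b23⊕b24⊕b25⊕b26⊕b27⊕b28⊕b29⊕b30⊕b31 = 0⊕0⊕1⊕1⊕0⊕1⊕1⊕0⊕0⊕0⊕1⊕1⊕0⊕1⊕1⊕0 = 0
Syndrome (s16...s1) = 00000 → position 0 (no error).
Overall parity (XOR of all 32 bits, including p0): 0⊕0⊕1⊕0⊕1⊕0⊕0⊕0⊕1⊕0⊕1⊕1⊕1⊕1⊕1⊕0⊕0⊕0⊕1⊕1⊕0⊕1⊕1⊕0⊕0⊕0⊕1⊕1⊕0⊕1⊕1⊕0 = 0
Overall=0, syndrome position=0 → no error.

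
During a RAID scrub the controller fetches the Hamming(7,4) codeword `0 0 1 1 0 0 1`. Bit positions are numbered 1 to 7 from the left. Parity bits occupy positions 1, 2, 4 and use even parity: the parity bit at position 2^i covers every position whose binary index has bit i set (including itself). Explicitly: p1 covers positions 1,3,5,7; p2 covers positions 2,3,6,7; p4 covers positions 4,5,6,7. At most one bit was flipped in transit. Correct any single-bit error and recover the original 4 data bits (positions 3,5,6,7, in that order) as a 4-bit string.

s1: b1⊕b3⊕b5⊕b7 = 0⊕1⊕0⊕1 = 0
s2: b2⊕b3⊕b6⊕b7 = 0⊕1⊕0⊕1 = 0
s4: b4⊕b5⊕b6⊕b7 = 1⊕0⊕0⊕1 = 0
Syndrome (s4...s1) = 000 → position 0 (no error).
No correction needed.
Data bits at positions 3,5,6,7: 1001

1001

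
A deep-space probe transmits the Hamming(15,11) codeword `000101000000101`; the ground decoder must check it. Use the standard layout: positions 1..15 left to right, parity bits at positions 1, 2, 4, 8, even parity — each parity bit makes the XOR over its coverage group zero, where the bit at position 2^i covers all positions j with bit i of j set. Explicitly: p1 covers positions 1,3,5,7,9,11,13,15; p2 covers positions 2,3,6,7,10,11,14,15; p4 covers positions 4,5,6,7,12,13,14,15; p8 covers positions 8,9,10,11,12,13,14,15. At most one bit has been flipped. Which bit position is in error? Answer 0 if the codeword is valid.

s1: b1⊕b3⊕b5⊕b7⊕b9⊕b11⊕b13⊕b15 = 0⊕0⊕0⊕0⊕0⊕0⊕1⊕1 = 0
s2: b2⊕b3⊕b6⊕b7⊕b10⊕b11⊕b14⊕b15 = 0⊕0⊕1⊕0⊕0⊕0⊕0⊕1 = 0
s4: b4⊕b5⊕b6⊕b7⊕b12⊕b13⊕b14⊕b15 = 1⊕0⊕1⊕0⊕0⊕1⊕0⊕1 = 0
s8: b8⊕b9⊕b10⊕b11⊕b12⊕b13⊕b14⊕b15 = 0⊕0⊕0⊕0⊕0⊕1⊕0⊕1 = 0
Syndrome (s8...s1) = 0000 → position 0 (no error).

0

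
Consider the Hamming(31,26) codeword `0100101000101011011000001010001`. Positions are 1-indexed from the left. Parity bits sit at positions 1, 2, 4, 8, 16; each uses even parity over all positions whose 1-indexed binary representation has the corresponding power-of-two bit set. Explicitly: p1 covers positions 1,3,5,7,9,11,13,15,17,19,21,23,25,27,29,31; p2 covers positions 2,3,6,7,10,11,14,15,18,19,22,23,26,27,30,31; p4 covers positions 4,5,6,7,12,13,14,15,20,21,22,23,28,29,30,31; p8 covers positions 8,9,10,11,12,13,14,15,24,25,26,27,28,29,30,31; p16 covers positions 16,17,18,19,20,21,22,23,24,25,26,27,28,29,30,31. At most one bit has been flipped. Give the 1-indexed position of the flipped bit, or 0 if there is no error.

5

s1: b1⊕b3⊕b5⊕b7⊕b9⊕b11⊕b13⊕b15⊕b17⊕b19⊕b21⊕b23⊕b25⊕b27⊕b29⊕b31 = 0⊕0⊕1⊕1⊕0⊕1⊕1⊕1⊕0⊕1⊕0⊕0⊕1⊕1⊕0⊕1 = 1
s2: b2⊕b3⊕b6⊕b7⊕b10⊕b11⊕b14⊕b15⊕b18⊕b19⊕b22⊕b23⊕b26⊕b27⊕b30⊕b31 = 1⊕0⊕0⊕1⊕0⊕1⊕0⊕1⊕1⊕1⊕0⊕0⊕0⊕1⊕0⊕1 = 0
s4: b4⊕b5⊕b6⊕b7⊕b12⊕b13⊕b14⊕b15⊕b20⊕b21⊕b22⊕b23⊕b28⊕b29⊕b30⊕b31 = 0⊕1⊕0⊕1⊕0⊕1⊕0⊕1⊕0⊕0⊕0⊕0⊕0⊕0⊕0⊕1 = 1
s8: b8⊕b9⊕b10⊕b11⊕b12⊕b13⊕b14⊕b15⊕b24⊕b25⊕b26⊕b27⊕b28⊕b29⊕b30⊕b31 = 0⊕0⊕0⊕1⊕0⊕1⊕0⊕1⊕0⊕1⊕0⊕1⊕0⊕0⊕0⊕1 = 0
s16: b16⊕b17⊕b18⊕b19⊕b20⊕b21⊕b22⊕b23⊕b24⊕b25⊕b26⊕b27⊕b28⊕b29⊕b30⊕b31 = 1⊕0⊕1⊕1⊕0⊕0⊕0⊕0⊕0⊕1⊕0⊕1⊕0⊕0⊕0⊕1 = 0
Syndrome (s16...s1) = 00101 → position 5.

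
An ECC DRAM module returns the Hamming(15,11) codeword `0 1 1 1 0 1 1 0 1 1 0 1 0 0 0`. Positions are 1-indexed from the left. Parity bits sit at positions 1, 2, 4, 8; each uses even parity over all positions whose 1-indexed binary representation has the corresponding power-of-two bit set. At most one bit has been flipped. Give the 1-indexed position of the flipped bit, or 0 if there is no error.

11

s1: b1⊕b3⊕b5⊕b7⊕b9⊕b11⊕b13⊕b15 = 0⊕1⊕0⊕1⊕1⊕0⊕0⊕0 = 1
s2: b2⊕b3⊕b6⊕b7⊕b10⊕b11⊕b14⊕b15 = 1⊕1⊕1⊕1⊕1⊕0⊕0⊕0 = 1
s4: b4⊕b5⊕b6⊕b7⊕b12⊕b13⊕b14⊕b15 = 1⊕0⊕1⊕1⊕1⊕0⊕0⊕0 = 0
s8: b8⊕b9⊕b10⊕b11⊕b12⊕b13⊕b14⊕b15 = 0⊕1⊕1⊕0⊕1⊕0⊕0⊕0 = 1
Syndrome (s8...s1) = 1011 → position 11.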